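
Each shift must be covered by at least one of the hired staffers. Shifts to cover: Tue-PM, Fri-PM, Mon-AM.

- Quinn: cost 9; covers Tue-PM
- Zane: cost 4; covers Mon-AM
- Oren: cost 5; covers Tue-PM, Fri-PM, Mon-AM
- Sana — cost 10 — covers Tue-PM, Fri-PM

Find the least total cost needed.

5

Oren alone covers Tue-PM, Fri-PM, Mon-AM — every shift.
Total cost: 5.
No cover costs less than 5.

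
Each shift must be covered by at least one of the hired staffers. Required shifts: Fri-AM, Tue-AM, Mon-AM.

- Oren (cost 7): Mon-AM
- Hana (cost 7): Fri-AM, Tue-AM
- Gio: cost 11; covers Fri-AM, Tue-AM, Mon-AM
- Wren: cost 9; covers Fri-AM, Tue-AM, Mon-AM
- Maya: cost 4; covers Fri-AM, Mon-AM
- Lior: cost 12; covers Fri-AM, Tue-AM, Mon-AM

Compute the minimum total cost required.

Wren alone covers Fri-AM, Tue-AM, Mon-AM — every shift.
Total cost: 9.

9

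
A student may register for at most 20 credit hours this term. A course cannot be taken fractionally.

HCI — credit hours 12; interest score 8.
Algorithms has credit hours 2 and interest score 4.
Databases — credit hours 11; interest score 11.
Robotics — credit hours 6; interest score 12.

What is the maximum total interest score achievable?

Databases + Robotics: credit hours 11 + 6 = 17 ≤ 20, interest score 11 + 12 = 23.
Algorithms + Databases + Robotics: credit hours 2 + 11 + 6 = 19 ≤ 20, interest score 4 + 11 + 12 = 27.
HCI + Algorithms + Robotics: credit hours 12 + 2 + 6 = 20 ≤ 20, interest score 8 + 4 + 12 = 24.
Best is Algorithms, Databases, and Robotics with total interest score 27.

27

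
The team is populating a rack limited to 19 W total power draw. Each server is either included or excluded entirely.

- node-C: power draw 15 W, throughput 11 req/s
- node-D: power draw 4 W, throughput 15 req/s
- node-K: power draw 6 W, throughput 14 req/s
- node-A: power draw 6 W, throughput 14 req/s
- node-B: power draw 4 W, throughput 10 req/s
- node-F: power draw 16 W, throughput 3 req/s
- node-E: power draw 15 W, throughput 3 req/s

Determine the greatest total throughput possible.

43

node-D + node-K + node-A: power draw 4 + 6 + 6 = 16 ≤ 19, throughput 15 + 14 + 14 = 43.
node-D + node-K + node-B: power draw 4 + 6 + 4 = 14 ≤ 19, throughput 15 + 14 + 10 = 39.
Best is node-D, node-K, and node-A with total throughput 43.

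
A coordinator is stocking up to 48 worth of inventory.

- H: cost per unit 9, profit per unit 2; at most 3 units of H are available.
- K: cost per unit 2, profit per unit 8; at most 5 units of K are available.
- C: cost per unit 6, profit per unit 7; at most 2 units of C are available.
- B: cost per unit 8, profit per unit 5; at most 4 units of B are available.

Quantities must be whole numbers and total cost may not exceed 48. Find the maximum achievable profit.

5×K, 1×C, and 4×B: cost 48 ≤ 48, profit 5·8 + 1·7 + 4·5 = 67.
5×K, 2×C, and 3×B: cost 46 ≤ 48, profit 5·8 + 2·7 + 3·5 = 69.
Best is 69.

69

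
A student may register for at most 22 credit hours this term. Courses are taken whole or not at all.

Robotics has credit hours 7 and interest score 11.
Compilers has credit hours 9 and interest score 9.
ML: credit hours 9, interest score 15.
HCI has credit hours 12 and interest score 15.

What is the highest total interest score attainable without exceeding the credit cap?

30

This is a 0-1 knapsack instance.
Allowing fractional choices, the relaxed optimum would be about 33.5, but courses are indivisible.
Robotics + HCI: credit hours 7 + 12 = 19 ≤ 22, interest score 11 + 15 = 26.
ML + HCI: credit hours 9 + 12 = 21 ≤ 22, interest score 15 + 15 = 30.
Robotics + ML: credit hours 7 + 9 = 16 ≤ 22, interest score 11 + 15 = 26.
Best is ML and HCI with total interest score 30.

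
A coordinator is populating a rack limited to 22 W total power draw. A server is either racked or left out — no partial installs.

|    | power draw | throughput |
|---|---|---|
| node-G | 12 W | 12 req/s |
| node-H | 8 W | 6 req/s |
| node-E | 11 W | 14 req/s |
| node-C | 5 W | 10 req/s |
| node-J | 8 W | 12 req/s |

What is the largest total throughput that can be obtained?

28

This is an integer program with binary decision variables.
Allowing fractional choices, the relaxed optimum would be about 33.5, but servers are indivisible.
node-H + node-C + node-J: power draw 8 + 5 + 8 = 21 ≤ 22, throughput 6 + 10 + 12 = 28.
node-E + node-J: power draw 11 + 8 = 19 ≤ 22, throughput 14 + 12 = 26.
node-E + node-C: power draw 11 + 5 = 16 ≤ 22, throughput 14 + 10 = 24.
Best is node-H, node-C, and node-J with total throughput 28.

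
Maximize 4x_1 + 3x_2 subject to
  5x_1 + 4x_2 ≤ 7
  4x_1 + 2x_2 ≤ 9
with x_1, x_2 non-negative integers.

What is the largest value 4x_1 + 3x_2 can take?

4

(x_1,x_2)=(1,0): 5·1+4·0=5≤7, 4·1+2·0=4≤9, objective 4.
(x_1,x_2)=(0,1): 5·0+4·1=4≤7, 4·0+2·1=2≤9, objective 3.
The best lattice point is (1,0), giving 4.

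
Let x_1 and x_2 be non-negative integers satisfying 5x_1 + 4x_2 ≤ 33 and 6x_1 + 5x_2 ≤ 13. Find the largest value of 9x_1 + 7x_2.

18

(x_1,x_2)=(2,0): 5·2+4·0=10≤33, 6·2+5·0=12≤13, objective 18.
(x_1,x_2)=(1,1): 5·1+4·1=9≤33, 6·1+5·1=11≤13, objective 16.
Maximum is 18 at (x_1,x_2)=(2,0).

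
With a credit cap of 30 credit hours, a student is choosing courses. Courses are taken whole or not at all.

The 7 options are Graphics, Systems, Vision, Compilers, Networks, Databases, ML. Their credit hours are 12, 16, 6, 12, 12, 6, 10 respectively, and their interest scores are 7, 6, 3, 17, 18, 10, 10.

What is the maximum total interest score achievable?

Networks + Databases + ML: credit hours 12 + 6 + 10 = 28 ≤ 30, interest score 18 + 10 + 10 = 38.
Compilers + Networks + Databases: credit hours 12 + 12 + 6 = 30 ≤ 30, interest score 17 + 18 + 10 = 45.
Best is Compilers, Networks, and Databases with total interest score 45.

45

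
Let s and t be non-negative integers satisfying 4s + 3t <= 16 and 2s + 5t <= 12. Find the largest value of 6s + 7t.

Relaxing integrality, the LP optimum is 26.86 at (s,t) = (3.14, 1.14), which is not an integer point.
(s,t)=(3,1): 4·3+3·1=15≤16, 2·3+5·1=11≤12, objective 25.
(s,t)=(4,0): 4·4+3·0=16≤16, 2·4+5·0=8≤12, objective 24.
(s,t)=(2,1): 4·2+3·1=11≤16, 2·2+5·1=9≤12, objective 19.
(s,t)=(3,0): 4·3+3·0=12≤16, 2·3+5·0=6≤12, objective 18.
No feasible integer point exceeds 25.

25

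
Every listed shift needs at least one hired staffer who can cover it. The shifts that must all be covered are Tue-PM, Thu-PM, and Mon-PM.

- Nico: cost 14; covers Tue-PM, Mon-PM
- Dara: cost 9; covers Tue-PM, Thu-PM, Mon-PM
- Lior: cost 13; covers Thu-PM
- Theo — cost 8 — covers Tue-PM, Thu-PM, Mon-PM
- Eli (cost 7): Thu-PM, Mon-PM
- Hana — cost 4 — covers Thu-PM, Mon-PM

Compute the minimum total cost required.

The greedy cost-per-new-shift heuristic would pick Hana and Theo for 12, but a cheaper cover exists.
Theo alone covers Tue-PM, Thu-PM, Mon-PM — every shift.
Total cost: 8.
No cover costs less than 8.

8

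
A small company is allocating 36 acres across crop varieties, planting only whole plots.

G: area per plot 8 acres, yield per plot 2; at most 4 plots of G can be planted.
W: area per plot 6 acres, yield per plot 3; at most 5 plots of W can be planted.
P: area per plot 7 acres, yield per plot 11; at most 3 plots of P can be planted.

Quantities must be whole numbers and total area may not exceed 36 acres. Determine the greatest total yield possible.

39

This is a bounded integer knapsack.
Take 2×W and 3×P: area 33 ≤ 36, yield 2·3 + 3·11 = 39.
P has the best ratio (11/7) and is taken to its limit of 3; remaining capacity is filled optimally with the others.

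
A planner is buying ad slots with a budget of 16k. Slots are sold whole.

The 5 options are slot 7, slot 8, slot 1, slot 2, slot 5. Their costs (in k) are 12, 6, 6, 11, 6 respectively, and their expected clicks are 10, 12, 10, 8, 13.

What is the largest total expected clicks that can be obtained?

25

This is a 0-1 knapsack instance.
Take slot 8 and slot 5: cost 6 + 6 = 12 ≤ 16, expected clicks 12 + 13 = 25.
No other feasible combination does better.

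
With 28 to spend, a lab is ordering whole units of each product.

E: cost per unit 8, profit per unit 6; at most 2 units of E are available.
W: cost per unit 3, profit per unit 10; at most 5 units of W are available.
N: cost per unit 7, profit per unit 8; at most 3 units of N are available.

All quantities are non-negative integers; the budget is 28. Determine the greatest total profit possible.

W has the best ratio (10/3); taking only W gives at most 5×10 = 50 (stopped by the supply cap of 5).
Mixing does better — 5×W and 1×N: cost 22 ≤ 28, profit 5·10 + 1·8 = 58.

58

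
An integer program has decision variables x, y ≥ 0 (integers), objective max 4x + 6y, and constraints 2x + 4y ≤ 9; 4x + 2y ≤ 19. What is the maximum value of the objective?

16

(x,y)=(4,0): 2·4+4·0=8≤9, 4·4+2·0=16≤19, objective 16.
(x,y)=(3,0): 2·3+4·0=6≤9, 4·3+2·0=12≤19, objective 12.
The best lattice point is (4,0), giving 16.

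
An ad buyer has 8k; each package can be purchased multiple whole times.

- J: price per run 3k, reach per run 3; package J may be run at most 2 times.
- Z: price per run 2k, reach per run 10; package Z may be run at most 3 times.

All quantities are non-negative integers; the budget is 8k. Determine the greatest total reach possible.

Z has the best ratio (10/2); taking only Z gives at most 3×10 = 30 (stopped by the supply cap of 3).
Optimal: 3×Z: price 6 ≤ 8, reach 3·10 = 30.

30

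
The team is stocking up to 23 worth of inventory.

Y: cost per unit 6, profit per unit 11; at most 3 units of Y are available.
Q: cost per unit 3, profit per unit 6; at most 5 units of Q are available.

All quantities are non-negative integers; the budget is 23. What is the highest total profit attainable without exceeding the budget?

41

Q has the best ratio (6/3); taking only Q gives at most 5×6 = 30 (stopped by the supply cap of 5).
Mixing does better — 1×Y and 5×Q: cost 21 ≤ 23, profit 1·11 + 5·6 = 41.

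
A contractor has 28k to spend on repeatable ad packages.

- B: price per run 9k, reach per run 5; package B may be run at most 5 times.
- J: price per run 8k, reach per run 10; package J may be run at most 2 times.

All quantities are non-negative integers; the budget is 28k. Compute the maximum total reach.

25

Take 1×B and 2×J: price 25 ≤ 28, reach 1·5 + 2·10 = 25.
J has the best ratio (10/8) and is taken to its limit of 2; remaining capacity is filled optimally with the others.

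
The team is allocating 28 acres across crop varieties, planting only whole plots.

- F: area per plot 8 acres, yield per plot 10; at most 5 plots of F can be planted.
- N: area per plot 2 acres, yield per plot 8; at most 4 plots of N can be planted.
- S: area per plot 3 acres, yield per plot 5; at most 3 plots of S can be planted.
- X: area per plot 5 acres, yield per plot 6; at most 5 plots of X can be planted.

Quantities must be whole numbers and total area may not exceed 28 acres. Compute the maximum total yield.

59

This is a bounded integer knapsack.
N has the best ratio (8/2); taking only N gives at most 4×8 = 32 (stopped by the supply cap of 4).
Mixing does better — 4×N, 3×S, and 2×X: area 27 ≤ 28, yield 4·8 + 3·5 + 2·6 = 59.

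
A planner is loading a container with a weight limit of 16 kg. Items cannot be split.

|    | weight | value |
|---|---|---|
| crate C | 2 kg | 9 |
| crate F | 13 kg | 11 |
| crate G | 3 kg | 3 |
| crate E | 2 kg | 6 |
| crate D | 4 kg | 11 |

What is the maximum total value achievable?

29

This is a 0-1 knapsack instance.
Take crate C, crate G, crate E, and crate D: weight 2 + 3 + 2 + 4 = 11 ≤ 16, value 9 + 3 + 6 + 11 = 29.
No other feasible combination does better.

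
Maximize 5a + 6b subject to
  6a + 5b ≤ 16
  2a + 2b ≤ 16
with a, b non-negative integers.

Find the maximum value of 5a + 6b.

18

The continuous relaxation peaks at (0, 3.2) with value 19.20; rounding to a feasible lattice point costs some objective.
(a,b)=(0,3) is feasible, giving 18.
(a,b)=(1,2) is feasible, giving 17.
(a,b)=(0,2) is feasible, giving 12.
The best lattice point is (0,3), giving 18.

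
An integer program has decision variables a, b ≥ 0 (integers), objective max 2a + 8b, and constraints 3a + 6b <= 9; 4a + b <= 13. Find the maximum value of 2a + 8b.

Relaxing integrality, the LP optimum is 12.00 at (a,b) = (0, 1.5), which is not an integer point.
(a,b)=(1,1): 3·1+6·1=9≤9, 4·1+1·1=5≤13, objective 10.
(a,b)=(0,1): 3·0+6·1=6≤9, 4·0+1·1=1≤13, objective 8.
(a,b)=(2,0): 3·2+6·0=6≤9, 4·2+1·0=8≤13, objective 4.
(a,b)=(1,0): 3·1+6·0=3≤9, 4·1+1·0=4≤13, objective 2.
Maximum is 10 at (a,b)=(1,1).

10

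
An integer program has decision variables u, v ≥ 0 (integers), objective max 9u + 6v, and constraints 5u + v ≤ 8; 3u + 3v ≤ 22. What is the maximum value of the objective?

42

(u,v)=(0,7) is feasible, giving 42.
(u,v)=(0,6) is feasible, giving 36.
No feasible integer point exceeds 42.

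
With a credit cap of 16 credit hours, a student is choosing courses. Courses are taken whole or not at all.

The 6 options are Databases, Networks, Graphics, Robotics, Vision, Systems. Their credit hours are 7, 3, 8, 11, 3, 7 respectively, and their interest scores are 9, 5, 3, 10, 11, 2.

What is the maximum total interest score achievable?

25

Allowing fractional choices, the relaxed optimum would be about 27.7, but courses are indivisible.
Robotics + Vision: credit hours 11 + 3 = 14 ≤ 16, interest score 10 + 11 = 21.
Databases + Networks + Vision: credit hours 7 + 3 + 3 = 13 ≤ 16, interest score 9 + 5 + 11 = 25.
Best is Databases, Networks, and Vision with total interest score 25.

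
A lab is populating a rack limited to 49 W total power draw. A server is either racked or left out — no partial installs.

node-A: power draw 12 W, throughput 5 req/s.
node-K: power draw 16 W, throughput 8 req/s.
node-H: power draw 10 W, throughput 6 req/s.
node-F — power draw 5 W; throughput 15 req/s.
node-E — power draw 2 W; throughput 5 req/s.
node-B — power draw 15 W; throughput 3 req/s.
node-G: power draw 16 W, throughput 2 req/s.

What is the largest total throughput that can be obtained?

Take node-A, node-K, node-H, node-F, and node-E: power draw 12 + 16 + 10 + 5 + 2 = 45 ≤ 49, throughput 5 + 8 + 6 + 15 + 5 = 39.
No other feasible combination does better.

39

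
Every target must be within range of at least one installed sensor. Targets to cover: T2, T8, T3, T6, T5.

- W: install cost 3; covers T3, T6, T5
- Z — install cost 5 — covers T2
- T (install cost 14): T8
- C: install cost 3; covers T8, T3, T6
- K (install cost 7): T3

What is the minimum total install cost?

11

Choose W, Z, and C: together they cover T2, T8, T3, T6, T5 — every target.
Total install cost: 3 + 5 + 3 = 11.
No cover costs less than 11.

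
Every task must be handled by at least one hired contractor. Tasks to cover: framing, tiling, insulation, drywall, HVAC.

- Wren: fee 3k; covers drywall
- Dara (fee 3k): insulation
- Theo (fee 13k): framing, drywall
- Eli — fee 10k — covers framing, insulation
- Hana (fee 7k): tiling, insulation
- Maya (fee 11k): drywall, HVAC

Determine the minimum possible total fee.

28

This is an integer covering problem.
Choose Eli, Hana, and Maya: together they cover framing, tiling, insulation, drywall, HVAC — every task.
Total fee: 10 + 7 + 11 = 28.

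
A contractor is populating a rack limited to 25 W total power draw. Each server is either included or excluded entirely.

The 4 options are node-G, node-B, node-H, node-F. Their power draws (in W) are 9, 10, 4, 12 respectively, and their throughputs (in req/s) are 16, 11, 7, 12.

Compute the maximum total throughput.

This is an integer program with binary decision variables.
Allowing fractional choices, the relaxed optimum would be about 36.0, but servers are indivisible.
node-G + node-H + node-F: power draw 9 + 4 + 12 = 25 ≤ 25, throughput 16 + 7 + 12 = 35.
node-G + node-B + node-H: power draw 9 + 10 + 4 = 23 ≤ 25, throughput 16 + 11 + 7 = 34.
node-G + node-F: power draw 9 + 12 = 21 ≤ 25, throughput 16 + 12 = 28.
Best is node-G, node-H, and node-F with total throughput 35.

35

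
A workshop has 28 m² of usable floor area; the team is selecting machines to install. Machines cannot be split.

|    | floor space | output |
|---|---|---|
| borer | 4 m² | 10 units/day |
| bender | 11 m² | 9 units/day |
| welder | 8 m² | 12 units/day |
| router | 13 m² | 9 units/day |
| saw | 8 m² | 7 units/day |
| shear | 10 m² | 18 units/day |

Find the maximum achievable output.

Take borer, welder, and shear: floor space 4 + 8 + 10 = 22 ≤ 28, output 10 + 12 + 18 = 40.
No other feasible combination does better.

40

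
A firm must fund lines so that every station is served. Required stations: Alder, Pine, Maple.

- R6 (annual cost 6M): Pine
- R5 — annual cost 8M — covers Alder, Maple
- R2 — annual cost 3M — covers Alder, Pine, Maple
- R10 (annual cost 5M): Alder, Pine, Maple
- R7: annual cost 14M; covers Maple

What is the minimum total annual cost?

3

R2 alone covers Alder, Pine, Maple — every station.
Total annual cost: 3.
No cover costs less than 3.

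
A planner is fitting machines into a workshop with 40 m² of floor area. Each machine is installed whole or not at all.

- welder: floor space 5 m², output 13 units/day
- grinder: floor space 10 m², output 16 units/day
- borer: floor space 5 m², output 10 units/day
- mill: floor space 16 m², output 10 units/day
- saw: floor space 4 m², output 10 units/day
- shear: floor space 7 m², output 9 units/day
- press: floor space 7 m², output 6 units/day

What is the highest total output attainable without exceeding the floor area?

64

Take welder, grinder, borer, saw, shear, and press: floor space 5 + 10 + 5 + 4 + 7 + 7 = 38 ≤ 40, output 13 + 16 + 10 + 10 + 9 + 6 = 64.
No other feasible combination does better.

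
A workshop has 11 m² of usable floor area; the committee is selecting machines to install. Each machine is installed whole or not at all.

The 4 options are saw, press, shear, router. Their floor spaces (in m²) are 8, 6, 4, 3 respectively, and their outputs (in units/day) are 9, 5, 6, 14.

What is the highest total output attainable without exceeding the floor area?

23

Allowing fractional choices, the relaxed optimum would be about 24.5, but machines are indivisible.
press + router: floor space 6 + 3 = 9 ≤ 11, output 5 + 14 = 19.
saw + router: floor space 8 + 3 = 11 ≤ 11, output 9 + 14 = 23.
shear + router: floor space 4 + 3 = 7 ≤ 11, output 6 + 14 = 20.
Best is saw and router with total output 23.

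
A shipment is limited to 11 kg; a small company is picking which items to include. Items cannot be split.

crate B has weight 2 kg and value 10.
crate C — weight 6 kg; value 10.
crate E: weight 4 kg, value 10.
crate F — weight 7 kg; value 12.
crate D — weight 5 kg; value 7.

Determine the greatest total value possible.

27

Allowing fractional choices, the relaxed optimum would be about 28.6, but items are indivisible.
crate B + crate E + crate D: weight 2 + 4 + 5 = 11 ≤ 11, value 10 + 10 + 7 = 27.
crate B + crate F: weight 2 + 7 = 9 ≤ 11, value 10 + 12 = 22.
crate E + crate F: weight 4 + 7 = 11 ≤ 11, value 10 + 12 = 22.
Best is crate B, crate E, and crate D with total value 27.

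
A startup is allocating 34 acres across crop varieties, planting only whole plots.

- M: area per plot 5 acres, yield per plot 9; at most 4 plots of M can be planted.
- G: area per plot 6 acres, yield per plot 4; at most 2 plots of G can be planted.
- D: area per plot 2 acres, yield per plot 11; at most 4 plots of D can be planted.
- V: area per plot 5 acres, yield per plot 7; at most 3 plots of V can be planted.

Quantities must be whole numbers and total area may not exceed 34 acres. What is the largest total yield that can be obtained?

D has the best ratio (11/2); taking only D gives at most 4×11 = 44 (stopped by the supply cap of 4).
Mixing does better — 4×M, 4×D, and 1×V: area 33 ≤ 34, yield 4·9 + 4·11 + 1·7 = 87.

87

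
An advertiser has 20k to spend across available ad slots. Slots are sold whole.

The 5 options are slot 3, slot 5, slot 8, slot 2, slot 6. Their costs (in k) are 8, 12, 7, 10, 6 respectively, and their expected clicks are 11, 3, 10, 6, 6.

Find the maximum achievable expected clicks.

21

Allowing fractional choices, the relaxed optimum would be about 26.0, but ad slots are indivisible.
slot 3 + slot 2: cost 8 + 10 = 18 ≤ 20, expected clicks 11 + 6 = 17.
slot 3 + slot 8: cost 8 + 7 = 15 ≤ 20, expected clicks 11 + 10 = 21.
slot 3 + slot 6: cost 8 + 6 = 14 ≤ 20, expected clicks 11 + 6 = 17.
Best is slot 3 and slot 8 with total expected clicks 21.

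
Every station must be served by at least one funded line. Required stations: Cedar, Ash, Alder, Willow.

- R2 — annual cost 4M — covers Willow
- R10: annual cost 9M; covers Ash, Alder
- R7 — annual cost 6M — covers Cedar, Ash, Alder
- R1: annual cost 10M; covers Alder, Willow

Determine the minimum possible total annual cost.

Choose R2 and R7: together they cover Cedar, Ash, Alder, Willow — every station.
Total annual cost: 4 + 6 = 10.
No cover costs less than 10.

10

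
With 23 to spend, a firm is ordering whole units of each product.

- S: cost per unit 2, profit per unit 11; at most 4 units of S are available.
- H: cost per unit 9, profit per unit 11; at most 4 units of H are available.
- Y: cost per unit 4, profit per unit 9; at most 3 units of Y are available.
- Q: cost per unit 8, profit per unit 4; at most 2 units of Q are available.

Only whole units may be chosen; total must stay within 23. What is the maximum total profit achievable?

Take 4×S and 3×Y: cost 20 ≤ 23, profit 4·11 + 3·9 = 71.
S has the best ratio (11/2) and is taken to its limit of 4; remaining capacity is filled optimally with the others.

71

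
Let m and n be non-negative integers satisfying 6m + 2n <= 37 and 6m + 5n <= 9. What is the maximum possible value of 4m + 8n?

8

(m,n)=(0,1) is feasible, giving 8.
(m,n)=(1,0) is feasible, giving 4.
(m,n)=(0,0) is feasible, giving 0.
No feasible integer point exceeds 8.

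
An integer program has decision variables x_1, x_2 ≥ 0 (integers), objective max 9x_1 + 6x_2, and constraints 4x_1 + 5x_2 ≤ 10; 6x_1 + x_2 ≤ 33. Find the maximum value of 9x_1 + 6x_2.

18

(x_1,x_2)=(2,0): 4·2+5·0=8≤10, 6·2+1·0=12≤33, objective 18.
(x_1,x_2)=(1,1): 4·1+5·1=9≤10, 6·1+1·1=7≤33, objective 15.
(x_1,x_2)=(1,0): 4·1+5·0=4≤10, 6·1+1·0=6≤33, objective 9.
The best lattice point is (2,0), giving 18.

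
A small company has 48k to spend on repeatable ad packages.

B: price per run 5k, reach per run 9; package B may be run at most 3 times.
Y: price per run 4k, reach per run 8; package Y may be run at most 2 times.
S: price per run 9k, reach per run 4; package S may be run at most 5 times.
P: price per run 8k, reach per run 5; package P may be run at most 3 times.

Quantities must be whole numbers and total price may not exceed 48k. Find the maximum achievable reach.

58

Y has the best ratio (8/4); taking only Y gives at most 2×8 = 16 (stopped by the supply cap of 2).
Mixing does better — 3×B, 2×Y, and 3×P: price 47 ≤ 48, reach 3·9 + 2·8 + 3·5 = 58.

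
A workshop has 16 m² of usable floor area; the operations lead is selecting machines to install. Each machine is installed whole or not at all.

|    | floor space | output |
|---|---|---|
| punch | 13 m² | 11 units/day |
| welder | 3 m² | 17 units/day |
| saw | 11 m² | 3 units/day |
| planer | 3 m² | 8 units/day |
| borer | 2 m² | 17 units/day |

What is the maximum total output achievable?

42

Treat it as a binary knapsack problem.
Take welder, planer, and borer: floor space 3 + 3 + 2 = 8 ≤ 16, output 17 + 8 + 17 = 42.
No other feasible combination does better.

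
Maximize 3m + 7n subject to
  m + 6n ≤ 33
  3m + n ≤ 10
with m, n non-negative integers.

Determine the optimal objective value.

The continuous relaxation peaks at (1.59, 5.24) with value 41.41; rounding to a feasible lattice point costs some objective.
(m,n)=(1,5): 1·1+6·5=31≤33, 3·1+1·5=8≤10, objective 38.
(m,n)=(0,5): 1·0+6·5=30≤33, 3·0+1·5=5≤10, objective 35.
(m,n)=(2,4): 1·2+6·4=26≤33, 3·2+1·4=10≤10, objective 34.
(m,n)=(1,4): 1·1+6·4=25≤33, 3·1+1·4=7≤10, objective 31.
Maximum is 38 at (m,n)=(1,5).

38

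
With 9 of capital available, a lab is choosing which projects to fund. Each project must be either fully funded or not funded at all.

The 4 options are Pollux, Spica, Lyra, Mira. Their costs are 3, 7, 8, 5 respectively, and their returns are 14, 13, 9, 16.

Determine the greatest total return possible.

Allowing fractional choices, the relaxed optimum would be about 31.9, but projects are indivisible.
Pollux + Mira: cost 3 + 5 = 8 ≤ 9, return 14 + 16 = 30.
Mira: cost 5 ≤ 9, return 16.
Best is Pollux and Mira with total return 30.

30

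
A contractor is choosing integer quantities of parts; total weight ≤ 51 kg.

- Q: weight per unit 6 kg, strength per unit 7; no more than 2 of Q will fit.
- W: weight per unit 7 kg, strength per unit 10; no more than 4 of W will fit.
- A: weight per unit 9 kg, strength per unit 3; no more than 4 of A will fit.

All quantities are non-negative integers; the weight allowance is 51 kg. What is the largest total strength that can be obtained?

57

This is a bounded integer knapsack.
W has the best ratio (10/7); taking only W gives at most 4×10 = 40 (stopped by the supply cap of 4).
Mixing does better — 2×Q, 4×W, and 1×A: weight 49 ≤ 51, strength 2·7 + 4·10 + 1·3 = 57.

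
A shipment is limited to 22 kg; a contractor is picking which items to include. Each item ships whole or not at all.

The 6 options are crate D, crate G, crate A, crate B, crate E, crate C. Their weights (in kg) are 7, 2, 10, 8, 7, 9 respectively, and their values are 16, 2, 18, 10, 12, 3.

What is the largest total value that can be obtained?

Take crate D, crate B, and crate E: weight 7 + 8 + 7 = 22 ≤ 22, value 16 + 10 + 12 = 38.
No other feasible combination does better.

38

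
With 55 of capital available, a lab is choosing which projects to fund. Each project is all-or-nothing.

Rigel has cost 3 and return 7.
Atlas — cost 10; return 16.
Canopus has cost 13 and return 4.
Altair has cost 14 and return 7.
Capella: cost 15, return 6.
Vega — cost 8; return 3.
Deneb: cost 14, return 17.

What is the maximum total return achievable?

51

Allowing fractional choices, the relaxed optimum would be about 52.6, but projects are indivisible.
Rigel + Atlas + Altair + Vega + Deneb: cost 3 + 10 + 14 + 8 + 14 = 49 ≤ 55, return 7 + 16 + 7 + 3 + 17 = 50.
Rigel + Atlas + Canopus + Capella + Deneb: cost 3 + 10 + 13 + 15 + 14 = 55 ≤ 55, return 7 + 16 + 4 + 6 + 17 = 50.
Rigel + Atlas + Canopus + Altair + Deneb: cost 3 + 10 + 13 + 14 + 14 = 54 ≤ 55, return 7 + 16 + 4 + 7 + 17 = 51.
Best is Rigel, Atlas, Canopus, Altair, and Deneb with total return 51.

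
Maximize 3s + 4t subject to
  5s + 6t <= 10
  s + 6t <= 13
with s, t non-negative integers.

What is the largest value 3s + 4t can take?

(s,t)=(2,0) is feasible, giving 6.
(s,t)=(0,1) is feasible, giving 4.
(s,t)=(1,0) is feasible, giving 3.
(s,t)=(0,0) is feasible, giving 0.
No feasible integer point exceeds 6.

6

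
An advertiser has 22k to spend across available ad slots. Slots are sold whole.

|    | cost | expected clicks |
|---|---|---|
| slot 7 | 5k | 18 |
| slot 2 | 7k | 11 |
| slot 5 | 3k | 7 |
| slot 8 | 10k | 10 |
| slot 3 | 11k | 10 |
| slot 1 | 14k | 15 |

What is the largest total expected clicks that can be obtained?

40

Take slot 7, slot 5, and slot 1: cost 5 + 3 + 14 = 22 ≤ 22, expected clicks 18 + 7 + 15 = 40.
No other feasible combination does better.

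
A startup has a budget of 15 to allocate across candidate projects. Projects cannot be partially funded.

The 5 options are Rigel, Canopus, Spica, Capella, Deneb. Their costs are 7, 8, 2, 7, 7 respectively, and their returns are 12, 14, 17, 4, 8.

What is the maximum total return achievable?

31

Take Canopus and Spica: cost 8 + 2 = 10 ≤ 15, return 14 + 17 = 31.
No other feasible combination does better.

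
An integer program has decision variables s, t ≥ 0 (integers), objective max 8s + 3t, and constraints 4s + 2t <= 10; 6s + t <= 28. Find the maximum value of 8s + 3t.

Relaxing integrality, the LP optimum is 20.00 at (s,t) = (2.5, 0), which is not an integer point.
(s,t)=(2,1): 4·2+2·1=10≤10, 6·2+1·1=13≤28, objective 19.
(s,t)=(2,0): 4·2+2·0=8≤10, 6·2+1·0=12≤28, objective 16.
No feasible integer point exceeds 19.

19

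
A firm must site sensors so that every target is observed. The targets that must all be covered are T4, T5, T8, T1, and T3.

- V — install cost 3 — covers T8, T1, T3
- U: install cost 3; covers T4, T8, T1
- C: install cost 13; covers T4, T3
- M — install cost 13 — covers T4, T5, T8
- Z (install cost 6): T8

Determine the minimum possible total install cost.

16

The greedy cost-per-new-target heuristic would pick V, U, and M for 19, but a cheaper cover exists.
Choose V and M: together they cover T4, T5, T8, T1, T3 — every target.
Total install cost: 3 + 13 = 16.
No cover costs less than 16.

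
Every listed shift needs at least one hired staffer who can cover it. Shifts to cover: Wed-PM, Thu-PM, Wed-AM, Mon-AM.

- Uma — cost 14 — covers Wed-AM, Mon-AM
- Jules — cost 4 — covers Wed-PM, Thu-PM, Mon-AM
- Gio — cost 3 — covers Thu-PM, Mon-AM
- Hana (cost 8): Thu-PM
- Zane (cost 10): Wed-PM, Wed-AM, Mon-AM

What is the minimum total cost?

13

This is an integer covering problem.
The greedy cost-per-new-shift heuristic would pick Jules and Zane for 14, but a cheaper cover exists.
Choose Gio and Zane: together they cover Wed-PM, Thu-PM, Wed-AM, Mon-AM — every shift.
Total cost: 3 + 10 = 13.
No cover costs less than 13.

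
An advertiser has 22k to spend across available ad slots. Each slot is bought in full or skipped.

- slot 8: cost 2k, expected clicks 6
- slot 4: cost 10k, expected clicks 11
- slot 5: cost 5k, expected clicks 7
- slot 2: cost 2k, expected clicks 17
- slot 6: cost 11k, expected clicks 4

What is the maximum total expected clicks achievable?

This is a 0-1 knapsack instance.
Allowing fractional choices, the relaxed optimum would be about 42.1, but ad slots are indivisible.
slot 4 + slot 5 + slot 2: cost 10 + 5 + 2 = 17 ≤ 22, expected clicks 11 + 7 + 17 = 35.
slot 8 + slot 4 + slot 5 + slot 2: cost 2 + 10 + 5 + 2 = 19 ≤ 22, expected clicks 6 + 11 + 7 + 17 = 41.
Best is slot 8, slot 4, slot 5, and slot 2 with total expected clicks 41.

41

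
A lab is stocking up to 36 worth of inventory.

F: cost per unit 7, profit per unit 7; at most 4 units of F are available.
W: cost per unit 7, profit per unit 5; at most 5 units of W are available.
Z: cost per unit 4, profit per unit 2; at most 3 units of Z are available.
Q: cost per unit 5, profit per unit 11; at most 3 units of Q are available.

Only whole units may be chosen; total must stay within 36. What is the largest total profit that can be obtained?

54

2×F, 1×W, and 3×Q: cost 36 ≤ 36, profit 2·7 + 1·5 + 3·11 = 52.
3×F and 3×Q: cost 36 ≤ 36, profit 3·7 + 3·11 = 54.
Best is 54.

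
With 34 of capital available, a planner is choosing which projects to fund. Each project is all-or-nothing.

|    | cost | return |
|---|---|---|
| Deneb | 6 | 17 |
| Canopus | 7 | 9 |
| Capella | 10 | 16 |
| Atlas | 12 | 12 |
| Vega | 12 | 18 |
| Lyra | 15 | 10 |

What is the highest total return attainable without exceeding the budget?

51

Capella + Atlas + Vega: cost 10 + 12 + 12 = 34 ≤ 34, return 16 + 12 + 18 = 46.
Deneb + Capella + Vega: cost 6 + 10 + 12 = 28 ≤ 34, return 17 + 16 + 18 = 51.
Deneb + Atlas + Vega: cost 6 + 12 + 12 = 30 ≤ 34, return 17 + 12 + 18 = 47.
Best is Deneb, Capella, and Vega with total return 51.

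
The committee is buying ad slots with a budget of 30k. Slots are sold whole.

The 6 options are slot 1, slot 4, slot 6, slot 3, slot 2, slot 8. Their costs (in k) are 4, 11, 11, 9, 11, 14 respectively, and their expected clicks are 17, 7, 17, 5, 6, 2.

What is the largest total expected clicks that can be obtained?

41

Allowing fractional choices, the relaxed optimum would be about 43.2, but ad slots are indivisible.
slot 1 + slot 6 + slot 2: cost 4 + 11 + 11 = 26 ≤ 30, expected clicks 17 + 17 + 6 = 40.
slot 1 + slot 4 + slot 6: cost 4 + 11 + 11 = 26 ≤ 30, expected clicks 17 + 7 + 17 = 41.
Best is slot 1, slot 4, and slot 6 with total expected clicks 41.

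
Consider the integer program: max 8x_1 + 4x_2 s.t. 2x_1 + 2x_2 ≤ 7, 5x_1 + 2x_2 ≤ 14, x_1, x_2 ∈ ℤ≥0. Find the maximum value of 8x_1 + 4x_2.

20

(x_1,x_2)=(2,1): 2·2+2·1=6≤7, 5·2+2·1=12≤14, objective 20.
(x_1,x_2)=(1,2): 2·1+2·2=6≤7, 5·1+2·2=9≤14, objective 16.
Maximum is 20 at (x_1,x_2)=(2,1).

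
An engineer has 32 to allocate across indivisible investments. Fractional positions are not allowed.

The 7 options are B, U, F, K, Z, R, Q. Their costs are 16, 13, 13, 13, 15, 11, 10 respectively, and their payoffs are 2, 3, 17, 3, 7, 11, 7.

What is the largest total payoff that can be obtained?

28

This is an integer program with binary decision variables.
Take F and R: cost 13 + 11 = 24 ≤ 32, payoff 17 + 11 = 28.
No other feasible combination does better.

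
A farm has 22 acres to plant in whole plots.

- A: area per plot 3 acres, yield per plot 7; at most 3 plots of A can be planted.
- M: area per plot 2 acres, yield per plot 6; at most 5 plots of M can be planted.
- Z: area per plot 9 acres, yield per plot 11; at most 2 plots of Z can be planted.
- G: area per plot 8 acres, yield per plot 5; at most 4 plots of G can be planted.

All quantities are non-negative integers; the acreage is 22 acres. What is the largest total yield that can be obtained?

This is a bounded integer knapsack.
M has the best ratio (6/2); taking only M gives at most 5×6 = 30 (stopped by the supply cap of 5).
Mixing does better — 3×A and 5×M: area 19 ≤ 22, yield 3·7 + 5·6 = 51.

51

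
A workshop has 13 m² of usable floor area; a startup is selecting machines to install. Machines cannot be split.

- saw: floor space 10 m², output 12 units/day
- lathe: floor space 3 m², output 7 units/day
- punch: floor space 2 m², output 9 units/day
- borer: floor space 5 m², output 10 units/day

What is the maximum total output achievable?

Take lathe, punch, and borer: floor space 3 + 2 + 5 = 10 ≤ 13, output 7 + 9 + 10 = 26.
No other feasible combination does better.

26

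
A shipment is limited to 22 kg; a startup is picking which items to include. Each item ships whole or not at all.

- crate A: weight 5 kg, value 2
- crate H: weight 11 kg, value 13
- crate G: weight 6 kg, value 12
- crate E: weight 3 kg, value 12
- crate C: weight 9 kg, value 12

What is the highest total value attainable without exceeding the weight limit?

37

crate H + crate G + crate E: weight 11 + 6 + 3 = 20 ≤ 22, value 13 + 12 + 12 = 37.
crate G + crate E + crate C: weight 6 + 3 + 9 = 18 ≤ 22, value 12 + 12 + 12 = 36.
Best is crate H, crate G, and crate E with total value 37.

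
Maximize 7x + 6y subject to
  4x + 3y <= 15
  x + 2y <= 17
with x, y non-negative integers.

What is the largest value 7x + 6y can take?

(x,y)=(0,5): 4·0+3·5=15≤15, 1·0+2·5=10≤17, objective 30.
(x,y)=(0,4): 4·0+3·4=12≤15, 1·0+2·4=8≤17, objective 24.
No feasible integer point exceeds 30.

30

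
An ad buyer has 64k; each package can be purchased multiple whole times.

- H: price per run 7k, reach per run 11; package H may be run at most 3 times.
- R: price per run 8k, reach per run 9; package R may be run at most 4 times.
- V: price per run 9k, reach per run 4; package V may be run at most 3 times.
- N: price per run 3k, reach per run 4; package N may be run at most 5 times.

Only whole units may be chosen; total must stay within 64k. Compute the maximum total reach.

81

Take 3×H, 4×R, and 3×N: price 62 ≤ 64, reach 3·11 + 4·9 + 3·4 = 81.
H has the best ratio (11/7) and is taken to its limit of 3; remaining capacity is filled optimally with the others.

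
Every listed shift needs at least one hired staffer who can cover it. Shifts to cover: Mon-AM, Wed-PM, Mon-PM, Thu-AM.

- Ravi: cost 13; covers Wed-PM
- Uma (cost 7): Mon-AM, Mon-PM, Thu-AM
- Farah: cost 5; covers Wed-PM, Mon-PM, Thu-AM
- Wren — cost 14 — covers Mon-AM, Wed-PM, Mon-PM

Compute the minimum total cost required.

12

Choose Uma and Farah: together they cover Mon-AM, Wed-PM, Mon-PM, Thu-AM — every shift.
Total cost: 7 + 5 = 12.
No cover costs less than 12.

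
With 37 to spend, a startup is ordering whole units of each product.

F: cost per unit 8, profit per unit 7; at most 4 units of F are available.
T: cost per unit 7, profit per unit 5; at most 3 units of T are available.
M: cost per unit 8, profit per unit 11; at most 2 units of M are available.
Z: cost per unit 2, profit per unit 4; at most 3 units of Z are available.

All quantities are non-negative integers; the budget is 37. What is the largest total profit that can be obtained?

46

Take 1×F, 1×T, 2×M, and 3×Z: cost 37 ≤ 37, profit 1·7 + 1·5 + 2·11 + 3·4 = 46.
Z has the best ratio (4/2) and is taken to its limit of 3; remaining capacity is filled optimally with the others.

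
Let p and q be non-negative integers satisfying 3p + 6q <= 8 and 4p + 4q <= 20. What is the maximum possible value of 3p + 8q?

8

Relaxing integrality, the LP optimum is 10.67 at (p,q) = (0, 1.33), which is not an integer point.
(p,q)=(0,1): 3·0+6·1=6≤8, 4·0+4·1=4≤20, objective 8.
(p,q)=(1,0): 3·1+6·0=3≤8, 4·1+4·0=4≤20, objective 3.
(p,q)=(0,0): 3·0+6·0=0≤8, 4·0+4·0=0≤20, objective 0.
Maximum is 8 at (p,q)=(0,1).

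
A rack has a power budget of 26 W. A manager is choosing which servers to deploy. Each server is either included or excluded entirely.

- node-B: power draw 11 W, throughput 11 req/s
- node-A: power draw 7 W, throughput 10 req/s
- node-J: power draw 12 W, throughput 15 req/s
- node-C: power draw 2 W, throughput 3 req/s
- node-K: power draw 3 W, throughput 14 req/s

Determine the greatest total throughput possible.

42

Allowing fractional choices, the relaxed optimum would be about 44.0, but servers are indivisible.
node-A + node-J + node-K: power draw 7 + 12 + 3 = 22 ≤ 26, throughput 10 + 15 + 14 = 39.
node-A + node-J + node-C + node-K: power draw 7 + 12 + 2 + 3 = 24 ≤ 26, throughput 10 + 15 + 3 + 14 = 42.
node-B + node-J + node-K: power draw 11 + 12 + 3 = 26 ≤ 26, throughput 11 + 15 + 14 = 40.
Best is node-A, node-J, node-C, and node-K with total throughput 42.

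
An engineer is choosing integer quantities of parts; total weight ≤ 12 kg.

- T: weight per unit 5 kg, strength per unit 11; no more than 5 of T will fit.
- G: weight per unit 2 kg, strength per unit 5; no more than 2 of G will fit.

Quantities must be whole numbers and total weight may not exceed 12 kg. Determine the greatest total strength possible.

27

Take 2×T and 1×G: weight 12 ≤ 12, strength 2·11 + 1·5 = 27.
No other integer combination yields more.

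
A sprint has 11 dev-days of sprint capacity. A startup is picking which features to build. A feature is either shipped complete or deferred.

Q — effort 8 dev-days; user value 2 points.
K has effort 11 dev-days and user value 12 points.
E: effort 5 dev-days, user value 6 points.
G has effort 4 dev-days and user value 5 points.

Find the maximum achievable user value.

Treat it as a binary knapsack problem.
Allowing fractional choices, the relaxed optimum would be about 13.2, but features are indivisible.
E + G: effort 5 + 4 = 9 ≤ 11, user value 6 + 5 = 11.
K: effort 11 ≤ 11, user value 12.
Best is K with total user value 12.

12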